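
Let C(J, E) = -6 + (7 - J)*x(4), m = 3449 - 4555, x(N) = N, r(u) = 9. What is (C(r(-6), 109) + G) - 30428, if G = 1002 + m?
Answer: -30546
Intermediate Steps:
m = -1106
C(J, E) = 22 - 4*J (C(J, E) = -6 + (7 - J)*4 = -6 + (28 - 4*J) = 22 - 4*J)
G = -104 (G = 1002 - 1106 = -104)
(C(r(-6), 109) + G) - 30428 = ((22 - 4*9) - 104) - 30428 = ((22 - 36) - 104) - 30428 = (-14 - 104) - 30428 = -118 - 30428 = -30546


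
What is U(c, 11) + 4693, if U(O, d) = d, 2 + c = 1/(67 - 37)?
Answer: 4704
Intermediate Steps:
c = -59/30 (c = -2 + 1/(67 - 37) = -2 + 1/30 = -59/30 ≈ -1.9667)
U(c, 11) + 4693 = 11 + 4693 = 4704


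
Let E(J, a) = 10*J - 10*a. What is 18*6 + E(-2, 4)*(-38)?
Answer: 2388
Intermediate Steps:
E(J, a) = -10*a + 10*J
18*6 + E(-2, 4)*(-38) = 18*6 + (-10*4 + 10*(-2))*(-38) = 108 + (-40 - 20)*(-38) = 108 - 60*(-38) = 108 + 2280 = 2388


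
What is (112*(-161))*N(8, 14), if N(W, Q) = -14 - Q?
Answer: 504896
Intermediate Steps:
(112*(-161))*N(8, 14) = (112*(-161))*(-14 - 1*14) = -18032*(-14 - 14) = -18032*(-28) = 504896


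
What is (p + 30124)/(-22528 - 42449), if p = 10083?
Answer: -40207/64977 ≈ -0.61879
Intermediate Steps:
(p + 30124)/(-22528 - 42449) = (10083 + 30124)/(-22528 - 42449) = 40207/(-64977) = 40207*(-1/64977) = -40207/64977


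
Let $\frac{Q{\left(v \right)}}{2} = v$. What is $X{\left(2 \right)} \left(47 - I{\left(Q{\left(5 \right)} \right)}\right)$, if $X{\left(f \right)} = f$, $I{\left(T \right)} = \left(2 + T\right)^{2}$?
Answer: $-194$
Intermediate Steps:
$Q{\left(v \right)} = 2 v$
$X{\left(2 \right)} \left(47 - I{\left(Q{\left(5 \right)} \right)}\right) = 2 \left(47 - \left(2 + 2 \cdot 5\right)^{2}\right) = 2 \left(47 - \left(2 + 10\right)^{2}\right) = 2 \left(47 - 12^{2}\right) = 2 \left(47 - 144\right) = 2 \left(-97\right) = -194$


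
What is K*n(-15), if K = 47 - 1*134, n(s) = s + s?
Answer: 2610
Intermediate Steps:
n(s) = 2*s
K = -87 (K = 47 - 134 = -87)
K*n(-15) = -174*(-15) = -87*(-30) = 2610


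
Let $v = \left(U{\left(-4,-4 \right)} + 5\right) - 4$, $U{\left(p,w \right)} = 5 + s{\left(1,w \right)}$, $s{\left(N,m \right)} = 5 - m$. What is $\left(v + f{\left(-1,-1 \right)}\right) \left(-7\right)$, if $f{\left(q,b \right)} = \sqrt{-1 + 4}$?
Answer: $-105 - 7 \sqrt{3} \approx -117.12$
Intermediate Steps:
$U{\left(p,w \right)} = 10 - w$ ($U{\left(p,w \right)} = 5 - \left(-5 + w\right) = 10 - w$)
$f{\left(q,b \right)} = \sqrt{3}$
$v = 15$ ($v = \left(\left(10 - -4\right) + 5\right) - 4 = \left(\left(10 + 4\right) + 5\right) - 4 = \left(14 + 5\right) - 4 = 19 - 4 = 15$)
$\left(v + f{\left(-1,-1 \right)}\right) \left(-7\right) = \left(15 + \sqrt{3}\right) \left(-7\right) = -105 - 7 \sqrt{3}$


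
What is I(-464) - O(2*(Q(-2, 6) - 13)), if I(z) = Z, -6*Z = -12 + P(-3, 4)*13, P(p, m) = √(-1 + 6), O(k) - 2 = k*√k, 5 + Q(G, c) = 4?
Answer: -13*√5/6 + 56*I*√7 ≈ -4.8448 + 148.16*I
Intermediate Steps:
Q(G, c) = -1 (Q(G, c) = -5 + 4 = -1)
O(k) = 2 + k^(3/2) (O(k) = 2 + k*√k = 2 + k^(3/2))
P(p, m) = √5
Z = 2 - 13*√5/6 (Z = -(-12 + √5*13)/6 = -(-12 + 13*√5)/6 = 2 - 13*√5/6 ≈ -2.8448)
I(z) = 2 - 13*√5/6
I(-464) - O(2*(Q(-2, 6) - 13)) = (2 - 13*√5/6) - (2 + (2*(-1 - 13))^(3/2)) = (2 - 13*√5/6) - (2 + (2*(-14))^(3/2)) = (2 - 13*√5/6) - (2 + (-28)^(3/2)) = (2 - 13*√5/6) - (2 - 56*I*√7) = (2 - 13*√5/6) + (-2 + 56*I*√7) = -13*√5/6 + 56*I*√7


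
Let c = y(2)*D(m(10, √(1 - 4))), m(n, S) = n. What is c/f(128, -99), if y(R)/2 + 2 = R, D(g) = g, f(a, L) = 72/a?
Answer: 0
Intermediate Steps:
y(R) = -4 + 2*R
c = 0 (c = (-4 + 2*2)*10 = (-4 + 4)*10 = 0*10 = 0)
c/f(128, -99) = 0/((72/128)) = 0/((72*(1/128))) = 0/(9/16) = 0*(16/9) = 0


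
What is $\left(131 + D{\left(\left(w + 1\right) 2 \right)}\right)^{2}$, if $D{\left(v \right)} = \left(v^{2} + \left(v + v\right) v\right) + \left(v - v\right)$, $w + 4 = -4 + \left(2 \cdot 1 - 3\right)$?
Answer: $808201$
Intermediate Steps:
$w = -9$ ($w = -4 + \left(-4 + \left(2 \cdot 1 - 3\right)\right) = -4 + \left(-4 + \left(2 - 3\right)\right) = -4 - 5 = -9$)
$D{\left(v \right)} = 3 v^{2}$ ($D{\left(v \right)} = \left(v^{2} + 2 v v\right) + 0 = \left(v^{2} + 2 v^{2}\right) + 0 = 3 v^{2} + 0 = 3 v^{2}$)
$\left(131 + D{\left(\left(w + 1\right) 2 \right)}\right)^{2} = \left(131 + 3 \left(\left(-9 + 1\right) 2\right)^{2}\right)^{2} = \left(131 + 3 \left(\left(-8\right) 2\right)^{2}\right)^{2} = \left(131 + 3 \left(-16\right)^{2}\right)^{2} = \left(131 + 3 \cdot 256\right)^{2} = \left(131 + 768\right)^{2} = 899^{2} = 808201$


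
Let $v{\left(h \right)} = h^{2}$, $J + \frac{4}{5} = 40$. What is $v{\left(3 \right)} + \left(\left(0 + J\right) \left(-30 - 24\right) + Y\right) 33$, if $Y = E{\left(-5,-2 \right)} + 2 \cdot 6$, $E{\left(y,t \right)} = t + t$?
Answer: $- \frac{347907}{5} \approx -69581.0$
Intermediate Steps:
$E{\left(y,t \right)} = 2 t$
$J = \frac{196}{5}$ ($J = - \frac{4}{5} + 40 = \frac{196}{5} \approx 39.2$)
$Y = 8$ ($Y = 2 \left(-2\right) + 2 \cdot 6 = -4 + 12 = 8$)
$v{\left(3 \right)} + \left(\left(0 + J\right) \left(-30 - 24\right) + Y\right) 33 = 3^{2} + \left(\left(0 + \frac{196}{5}\right) \left(-30 - 24\right) + 8\right) 33 = 9 + \left(\frac{196}{5} \left(-54\right) + 8\right) 33 = 9 + \left(- \frac{10584}{5} + 8\right) 33 = 9 - \frac{347952}{5} = - \frac{347907}{5}$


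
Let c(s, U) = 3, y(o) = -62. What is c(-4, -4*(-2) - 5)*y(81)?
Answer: -186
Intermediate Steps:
c(-4, -4*(-2) - 5)*y(81) = 3*(-62) = -186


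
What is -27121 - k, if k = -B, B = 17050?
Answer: -10071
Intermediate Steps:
k = -17050 (k = -1*17050 = -17050)
-27121 - k = -27121 - 1*(-17050) = -27121 + 17050 = -10071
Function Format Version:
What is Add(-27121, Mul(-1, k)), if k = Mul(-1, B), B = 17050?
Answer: -10071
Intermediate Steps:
k = -17050 (k = Mul(-1, 17050) = -17050)
Add(-27121, Mul(-1, k)) = Add(-27121, Mul(-1, -17050)) = Add(-27121, 17050) = -10071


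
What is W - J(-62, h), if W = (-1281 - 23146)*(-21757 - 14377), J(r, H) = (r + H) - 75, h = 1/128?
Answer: 112978605439/128 ≈ 8.8264e+8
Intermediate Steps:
h = 1/128 ≈ 0.0078125
J(r, H) = -75 + H + r (J(r, H) = (H + r) - 75 = -75 + H + r)
W = 882645218 (W = -24427*(-36134) = 882645218)
W - J(-62, h) = 882645218 - (-75 + 1/128 - 62) = 882645218 - 1*(-17535/128) = 882645218 + 17535/128 = 112978605439/128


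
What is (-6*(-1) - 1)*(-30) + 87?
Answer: -63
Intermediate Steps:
(-6*(-1) - 1)*(-30) + 87 = (6 - 1)*(-30) + 87 = 5*(-30) + 87 = -150 + 87 = -63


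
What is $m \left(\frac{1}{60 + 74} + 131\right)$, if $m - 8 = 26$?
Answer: $\frac{298435}{67} \approx 4454.3$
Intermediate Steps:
$m = 34$ ($m = 8 + 26 = 34$)
$m \left(\frac{1}{60 + 74} + 131\right) = 34 \left(\frac{1}{60 + 74} + 131\right) = 34 \left(\frac{1}{134} + 131\right) = 34 \cdot \frac{17555}{134} = \frac{298435}{67}$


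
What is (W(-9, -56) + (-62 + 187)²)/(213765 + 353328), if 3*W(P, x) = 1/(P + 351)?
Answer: 16031251/581837418 ≈ 0.027553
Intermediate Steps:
W(P, x) = 1/(3*(351 + P)) (W(P, x) = 1/(3*(P + 351)) = 1/(3*(351 + P)))
(W(-9, -56) + (-62 + 187)²)/(213765 + 353328) = (1/(3*(351 - 9)) + (-62 + 187)²)/(213765 + 353328) = ((⅓)/342 + 125²)/567093 = ((⅓)*(1/342) + 15625)*(1/567093) = (1/1026 + 15625)*(1/567093) = (16031251/1026)*(1/567093) = 16031251/581837418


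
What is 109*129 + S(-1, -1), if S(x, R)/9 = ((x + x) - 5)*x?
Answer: 14124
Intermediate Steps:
S(x, R) = 9*x*(-5 + 2*x) (S(x, R) = 9*(((x + x) - 5)*x) = 9*((2*x - 5)*x) = 9*((-5 + 2*x)*x) = 9*(x*(-5 + 2*x)) = 9*x*(-5 + 2*x))
109*129 + S(-1, -1) = 109*129 + 9*(-1)*(-5 + 2*(-1)) = 14061 + 9*(-1)*(-5 - 2) = 14061 + 9*(-1)*(-7) = 14061 + 63 = 14124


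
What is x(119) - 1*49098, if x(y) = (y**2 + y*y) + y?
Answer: -20657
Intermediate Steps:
x(y) = y + 2*y**2 (x(y) = (y**2 + y**2) + y = 2*y**2 + y = y + 2*y**2)
x(119) - 1*49098 = 119*(1 + 2*119) - 1*49098 = 119*(1 + 238) - 49098 = 119*239 - 49098 = 28441 - 49098 = -20657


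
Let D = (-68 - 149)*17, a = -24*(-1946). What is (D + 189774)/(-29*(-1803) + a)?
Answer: 186085/98991 ≈ 1.8798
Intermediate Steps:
a = 46704
D = -3689 (D = -217*17 = -3689)
(D + 189774)/(-29*(-1803) + a) = (-3689 + 189774)/(-29*(-1803) + 46704) = 186085/(52287 + 46704) = 186085/98991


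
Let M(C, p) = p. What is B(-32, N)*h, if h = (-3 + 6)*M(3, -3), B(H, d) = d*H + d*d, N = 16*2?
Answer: 0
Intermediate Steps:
N = 32
B(H, d) = d² + H*d (B(H, d) = H*d + d² = d² + H*d)
h = -9 (h = (-3 + 6)*(-3) = 3*(-3) = -9)
B(-32, N)*h = (32*(-32 + 32))*(-9) = (32*0)*(-9) = 0*(-9) = 0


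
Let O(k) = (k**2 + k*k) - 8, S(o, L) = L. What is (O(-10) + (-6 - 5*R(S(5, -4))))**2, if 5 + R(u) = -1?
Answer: 46656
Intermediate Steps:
O(k) = -8 + 2*k**2 (O(k) = (k**2 + k**2) - 8 = 2*k**2 - 8 = -8 + 2*k**2)
R(u) = -6 (R(u) = -5 - 1 = -6)
(O(-10) + (-6 - 5*R(S(5, -4))))**2 = ((-8 + 2*(-10)**2) + (-6 - 5*(-6)))**2 = ((-8 + 2*100) + (-6 + 30))**2 = ((-8 + 200) + 24)**2 = (192 + 24)**2 = 216**2 = 46656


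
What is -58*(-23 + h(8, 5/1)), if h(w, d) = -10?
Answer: 1914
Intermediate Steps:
-58*(-23 + h(8, 5/1)) = -58*(-23 - 10) = -58*(-33) = 1914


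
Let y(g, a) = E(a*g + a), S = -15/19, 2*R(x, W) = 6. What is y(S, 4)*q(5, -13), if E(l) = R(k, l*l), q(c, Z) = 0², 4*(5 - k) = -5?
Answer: 0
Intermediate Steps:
k = 25/4 (k = 5 - ¼*(-5) = 5 + 5/4 = 25/4 ≈ 6.2500)
q(c, Z) = 0
R(x, W) = 3 (R(x, W) = (½)*6 = 3)
S = -15/19 (S = -15*1/19 = -15/19 ≈ -0.78947)
E(l) = 3
y(g, a) = 3
y(S, 4)*q(5, -13) = 3*0 = 0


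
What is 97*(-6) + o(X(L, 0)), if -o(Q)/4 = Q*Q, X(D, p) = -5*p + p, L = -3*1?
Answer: -582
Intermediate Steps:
L = -3
X(D, p) = -4*p
o(Q) = -4*Q² (o(Q) = -4*Q*Q = -4*Q²)
97*(-6) + o(X(L, 0)) = 97*(-6) - 4*(-4*0)² = -582 - 4*0² = -582 - 4*0 = -582 + 0 = -582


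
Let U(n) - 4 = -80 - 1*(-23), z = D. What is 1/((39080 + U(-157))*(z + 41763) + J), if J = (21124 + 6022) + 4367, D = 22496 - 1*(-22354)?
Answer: 1/3380277064 ≈ 2.9583e-10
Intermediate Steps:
D = 44850 (D = 22496 + 22354 = 44850)
z = 44850
U(n) = -53 (U(n) = 4 + (-80 - 1*(-23)) = 4 + (-80 + 23) = 4 - 57 = -53)
J = 31513 (J = 27146 + 4367 = 31513)
1/((39080 + U(-157))*(z + 41763) + J) = 1/((39080 - 53)*(44850 + 41763) + 31513) = 1/(39027*86613 + 31513) = 1/(3380245551 + 31513) = 1/3380277064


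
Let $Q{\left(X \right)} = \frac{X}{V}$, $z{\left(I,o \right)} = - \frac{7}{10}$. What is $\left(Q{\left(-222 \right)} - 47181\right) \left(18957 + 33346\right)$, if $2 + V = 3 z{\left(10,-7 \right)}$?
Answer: $- \frac{101059908903}{41} \approx -2.4649 \cdot 10^{9}$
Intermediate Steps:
$z{\left(I,o \right)} = - \frac{7}{10}$ ($z{\left(I,o \right)} = \left(-7\right) \frac{1}{10} = - \frac{7}{10}$)
$V = - \frac{41}{10}$ ($V = -2 + 3 \left(- \frac{7}{10}\right) = -2 - \frac{21}{10} = - \frac{41}{10} \approx -4.1$)
$Q{\left(X \right)} = - \frac{10 X}{41}$ ($Q{\left(X \right)} = \frac{X}{- \frac{41}{10}} = X \left(- \frac{10}{41}\right) = - \frac{10 X}{41}$)
$\left(Q{\left(-222 \right)} - 47181\right) \left(18957 + 33346\right) = \left(\left(- \frac{10}{41}\right) \left(-222\right) - 47181\right) \left(18957 + 33346\right) = \left(\frac{2220}{41} - 47181\right) 52303 = \left(- \frac{1932201}{41}\right) 52303 = - \frac{101059908903}{41}$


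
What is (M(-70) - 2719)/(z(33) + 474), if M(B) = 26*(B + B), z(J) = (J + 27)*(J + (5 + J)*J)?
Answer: -6359/77694 ≈ -0.081847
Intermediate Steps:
z(J) = (27 + J)*(J + J*(5 + J))
M(B) = 52*B (M(B) = 26*(2*B) = 52*B)
(M(-70) - 2719)/(z(33) + 474) = (52*(-70) - 2719)/(33*(162 + 33**2 + 33*33) + 474) = (-3640 - 2719)/(33*(162 + 1089 + 1089) + 474) = -6359/(33*2340 + 474) = -6359/(77220 + 474) = -6359/77694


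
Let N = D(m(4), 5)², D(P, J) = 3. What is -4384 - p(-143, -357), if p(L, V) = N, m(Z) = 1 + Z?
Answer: -4393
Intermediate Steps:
N = 9 (N = 3² = 9)
p(L, V) = 9
-4384 - p(-143, -357) = -4384 - 1*9 = -4384 - 9 = -4393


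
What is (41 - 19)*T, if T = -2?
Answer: -44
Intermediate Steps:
(41 - 19)*T = (41 - 19)*(-2) = 22*(-2) = -44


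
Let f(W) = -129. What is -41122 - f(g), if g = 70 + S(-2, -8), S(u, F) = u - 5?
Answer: -40993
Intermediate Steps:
S(u, F) = -5 + u
g = 63 (g = 70 + (-5 - 2) = 70 - 7 = 63)
-41122 - f(g) = -41122 - 1*(-129) = -41122 + 129 = -40993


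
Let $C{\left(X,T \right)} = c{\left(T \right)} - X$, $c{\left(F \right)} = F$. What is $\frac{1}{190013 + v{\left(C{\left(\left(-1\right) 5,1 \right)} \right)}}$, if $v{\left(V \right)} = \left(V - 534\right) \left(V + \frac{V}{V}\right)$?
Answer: $\frac{1}{186317} \approx 5.3672 \cdot 10^{-6}$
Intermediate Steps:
$C{\left(X,T \right)} = T - X$
$v{\left(V \right)} = \left(1 + V\right) \left(-534 + V\right)$ ($v{\left(V \right)} = \left(-534 + V\right) \left(V + 1\right) = \left(-534 + V\right) \left(1 + V\right) = \left(1 + V\right) \left(-534 + V\right)$)
$\frac{1}{190013 + v{\left(C{\left(\left(-1\right) 5,1 \right)} \right)}} = \frac{1}{190013 - \left(534 - \left(1 - \left(-1\right) 5\right)^{2} + 533 \left(1 - \left(-1\right) 5\right)\right)} = \frac{1}{190013 - \left(534 - \left(1 - -5\right)^{2} + 533 \left(1 - -5\right)\right)} = \frac{1}{190013 - \left(534 - \left(1 + 5\right)^{2} + 533 \left(1 + 5\right)\right)} = \frac{1}{190013 - \left(3732 - 36\right)} = \frac{1}{190013 - 3696} = \frac{1}{186317}$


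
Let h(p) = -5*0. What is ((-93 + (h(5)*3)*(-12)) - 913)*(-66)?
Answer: 66396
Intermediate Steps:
h(p) = 0
((-93 + (h(5)*3)*(-12)) - 913)*(-66) = ((-93 + (0*3)*(-12)) - 913)*(-66) = ((-93 + 0*(-12)) - 913)*(-66) = ((-93 + 0) - 913)*(-66) = (-93 - 913)*(-66) = -1006*(-66) = 66396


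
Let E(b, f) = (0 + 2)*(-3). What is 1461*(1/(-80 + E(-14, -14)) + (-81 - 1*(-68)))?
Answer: -1634859/86 ≈ -19010.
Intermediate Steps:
E(b, f) = -6 (E(b, f) = 2*(-3) = -6)
1461*(1/(-80 + E(-14, -14)) + (-81 - 1*(-68))) = 1461*(1/(-80 - 6) + (-81 - 1*(-68))) = 1461*(1/(-86) + (-81 + 68)) = 1461*(-1/86 - 13) = 1461*(-1119/86) = -1634859/86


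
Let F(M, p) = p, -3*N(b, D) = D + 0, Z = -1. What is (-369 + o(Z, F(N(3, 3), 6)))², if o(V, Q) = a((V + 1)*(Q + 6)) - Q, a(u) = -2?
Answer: 142129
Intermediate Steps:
N(b, D) = -D/3 (N(b, D) = -(D + 0)/3 = -D/3)
o(V, Q) = -2 - Q
(-369 + o(Z, F(N(3, 3), 6)))² = (-369 + (-2 - 1*6))² = (-369 + (-2 - 6))² = (-369 - 8)² = (-377)² = 142129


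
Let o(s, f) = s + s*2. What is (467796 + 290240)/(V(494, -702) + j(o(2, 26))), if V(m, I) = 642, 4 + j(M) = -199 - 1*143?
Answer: 189509/74 ≈ 2560.9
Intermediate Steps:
o(s, f) = 3*s (o(s, f) = s + 2*s = 3*s)
j(M) = -346 (j(M) = -4 + (-199 - 1*143) = -4 + (-199 - 143) = -4 - 342 = -346)
(467796 + 290240)/(V(494, -702) + j(o(2, 26))) = (467796 + 290240)/(642 - 346) = 758036/296 = 758036*(1/296) = 189509/74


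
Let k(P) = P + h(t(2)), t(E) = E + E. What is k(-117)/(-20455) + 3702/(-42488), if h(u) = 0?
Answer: -35376657/434546020 ≈ -0.081411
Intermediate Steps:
t(E) = 2*E
k(P) = P (k(P) = P + 0 = P)
k(-117)/(-20455) + 3702/(-42488) = -117/(-20455) + 3702/(-42488) = -117*(-1/20455) + 3702*(-1/42488) = 117/20455 - 1851/21244 = -35376657/434546020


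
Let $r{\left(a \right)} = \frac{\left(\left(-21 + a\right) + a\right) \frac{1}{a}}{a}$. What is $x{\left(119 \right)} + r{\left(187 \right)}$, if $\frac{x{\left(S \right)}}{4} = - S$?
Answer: $- \frac{16644891}{34969} \approx -475.99$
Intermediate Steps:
$x{\left(S \right)} = - 4 S$ ($x{\left(S \right)} = 4 \left(- S\right) = - 4 S$)
$r{\left(a \right)} = \frac{-21 + 2 a}{a^{2}}$ ($r{\left(a \right)} = \frac{\left(-21 + 2 a\right) \frac{1}{a}}{a} = \frac{\frac{1}{a} \left(-21 + 2 a\right)}{a} = \frac{-21 + 2 a}{a^{2}}$)
$x{\left(119 \right)} + r{\left(187 \right)} = \left(-4\right) 119 + \frac{-21 + 2 \cdot 187}{34969} = -476 + \frac{-21 + 374}{34969} = -476 + \frac{1}{34969} \cdot 353 = -476 + \frac{353}{34969} = - \frac{16644891}{34969}$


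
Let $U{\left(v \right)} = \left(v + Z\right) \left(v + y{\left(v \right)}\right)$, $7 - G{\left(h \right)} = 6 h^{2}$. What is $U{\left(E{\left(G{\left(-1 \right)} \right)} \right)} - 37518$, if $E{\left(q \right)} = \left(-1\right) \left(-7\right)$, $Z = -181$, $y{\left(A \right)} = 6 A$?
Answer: $-46044$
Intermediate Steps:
$G{\left(h \right)} = 7 - 6 h^{2}$
$E{\left(q \right)} = 7$
$U{\left(v \right)} = 7 v \left(-181 + v\right)$ ($U{\left(v \right)} = \left(v - 181\right) \left(v + 6 v\right) = \left(-181 + v\right) 7 v = 7 v \left(-181 + v\right)$)
$U{\left(E{\left(G{\left(-1 \right)} \right)} \right)} - 37518 = 7 \cdot 7 \left(-181 + 7\right) - 37518 = 7 \cdot 7 \left(-174\right) - 37518 = -8526 - 37518 = -46044$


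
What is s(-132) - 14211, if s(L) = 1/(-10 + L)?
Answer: -2017963/142 ≈ -14211.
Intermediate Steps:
s(-132) - 14211 = 1/(-10 - 132) - 14211 = 1/(-142) - 14211 = -1/142 - 14211 = -2017963/142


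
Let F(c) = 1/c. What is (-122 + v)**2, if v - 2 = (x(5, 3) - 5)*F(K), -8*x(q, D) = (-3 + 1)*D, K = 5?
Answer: 5841889/400 ≈ 14605.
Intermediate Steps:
F(c) = 1/c
x(q, D) = D/4 (x(q, D) = -(-3 + 1)*D/8 = -(-1)*D/4 = D/4)
v = 23/20 (v = 2 + ((1/4)*3 - 5)/5 = 2 + (3/4 - 5)*(1/5) = 2 - 17/4*1/5 = 2 - 17/20 = 23/20 ≈ 1.1500)
(-122 + v)**2 = (-122 + 23/20)**2 = (-2417/20)**2 = 5841889/400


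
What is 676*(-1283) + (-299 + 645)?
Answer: -866962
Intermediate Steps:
676*(-1283) + (-299 + 645) = -867308 + 346 = -866962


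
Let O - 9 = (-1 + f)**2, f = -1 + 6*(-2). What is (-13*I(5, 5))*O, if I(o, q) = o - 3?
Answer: -5330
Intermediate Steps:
f = -13 (f = -1 - 12 = -13)
I(o, q) = -3 + o
O = 205 (O = 9 + (-1 - 13)**2 = 9 + (-14)**2 = 9 + 196 = 205)
(-13*I(5, 5))*O = -13*(-3 + 5)*205 = -13*2*205 = -26*205 = -5330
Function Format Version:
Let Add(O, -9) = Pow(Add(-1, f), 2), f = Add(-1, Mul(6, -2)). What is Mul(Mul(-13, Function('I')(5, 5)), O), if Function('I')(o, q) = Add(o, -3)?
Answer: -5330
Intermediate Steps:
f = -13 (f = Add(-1, -12) = -13)
Function('I')(o, q) = Add(-3, o)
O = 205 (O = Add(9, Pow(Add(-1, -13), 2)) = Add(9, Pow(-14, 2)) = Add(9, 196) = 205)
Mul(Mul(-13, Function('I')(5, 5)), O) = Mul(Mul(-13, Add(-3, 5)), 205) = Mul(Mul(-13, 2), 205) = Mul(-26, 205) = -5330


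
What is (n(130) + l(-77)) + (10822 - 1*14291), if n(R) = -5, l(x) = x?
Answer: -3551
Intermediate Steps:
(n(130) + l(-77)) + (10822 - 1*14291) = (-5 - 77) + (10822 - 1*14291) = -82 + (10822 - 14291) = -82 - 3469 = -3551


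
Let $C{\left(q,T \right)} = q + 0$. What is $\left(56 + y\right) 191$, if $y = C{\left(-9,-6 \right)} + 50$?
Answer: $18527$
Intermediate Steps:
$C{\left(q,T \right)} = q$
$y = 41$ ($y = -9 + 50 = 41$)
$\left(56 + y\right) 191 = \left(56 + 41\right) 191 = 97 \cdot 191 = 18527$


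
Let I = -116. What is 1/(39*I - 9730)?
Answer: -1/14254 ≈ -7.0156e-5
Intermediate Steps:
1/(39*I - 9730) = 1/(39*(-116) - 9730) = 1/(-4524 - 9730) = 1/(-14254) = -1/14254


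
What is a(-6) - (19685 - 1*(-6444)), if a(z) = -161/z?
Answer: -156613/6 ≈ -26102.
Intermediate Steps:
a(-6) - (19685 - 1*(-6444)) = -161/(-6) - (19685 - 1*(-6444)) = -161*(-⅙) - (19685 + 6444) = 161/6 - 1*26129 = 161/6 - 26129 = -156613/6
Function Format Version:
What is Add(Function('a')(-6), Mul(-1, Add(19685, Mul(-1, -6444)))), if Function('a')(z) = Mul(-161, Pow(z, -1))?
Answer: Rational(-156613, 6) ≈ -26102.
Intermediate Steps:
Add(Function('a')(-6), Mul(-1, Add(19685, Mul(-1, -6444)))) = Add(Mul(-161, Pow(-6, -1)), Mul(-1, Add(19685, Mul(-1, -6444)))) = Add(Mul(-161, Rational(-1, 6)), Mul(-1, Add(19685, 6444))) = Add(Rational(161, 6), Mul(-1, 26129)) = Add(Rational(161, 6), -26129) = Rational(-156613, 6)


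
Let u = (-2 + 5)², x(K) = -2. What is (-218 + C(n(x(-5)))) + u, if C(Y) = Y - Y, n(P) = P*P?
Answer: -209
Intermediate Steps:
n(P) = P²
C(Y) = 0
u = 9 (u = 3² = 9)
(-218 + C(n(x(-5)))) + u = (-218 + 0) + 9 = -218 + 9 = -209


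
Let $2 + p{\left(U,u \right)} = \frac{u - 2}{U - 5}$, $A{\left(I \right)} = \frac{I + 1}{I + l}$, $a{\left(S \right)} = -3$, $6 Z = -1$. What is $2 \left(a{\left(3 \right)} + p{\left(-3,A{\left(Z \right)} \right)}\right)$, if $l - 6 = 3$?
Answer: $- \frac{2019}{212} \approx -9.5236$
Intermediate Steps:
$l = 9$ ($l = 6 + 3 = 9$)
$Z = - \frac{1}{6}$ ($Z = \frac{1}{6} \left(-1\right) = - \frac{1}{6} \approx -0.16667$)
$A{\left(I \right)} = \frac{1 + I}{9 + I}$ ($A{\left(I \right)} = \frac{I + 1}{I + 9} = \frac{1 + I}{9 + I}$)
$p{\left(U,u \right)} = -2 + \frac{-2 + u}{-5 + U}$ ($p{\left(U,u \right)} = -2 + \frac{u - 2}{U - 5} = -2 + \frac{-2 + u}{-5 + U}$)
$2 \left(a{\left(3 \right)} + p{\left(-3,A{\left(Z \right)} \right)}\right) = 2 \left(-3 + \frac{8 + \frac{1 - \frac{1}{6}}{9 - \frac{1}{6}} - -6}{-5 - 3}\right) = 2 \left(-3 + \frac{8 + \frac{1}{\frac{53}{6}} \cdot \frac{5}{6} + 6}{-8}\right) = 2 \left(-3 - \frac{8 + \frac{6}{53} \cdot \frac{5}{6} + 6}{8}\right) = 2 \left(-3 - \frac{8 + \frac{5}{53} + 6}{8}\right) = 2 \left(-3 - \frac{747}{424}\right) = 2 \left(- \frac{2019}{424}\right) = - \frac{2019}{212}$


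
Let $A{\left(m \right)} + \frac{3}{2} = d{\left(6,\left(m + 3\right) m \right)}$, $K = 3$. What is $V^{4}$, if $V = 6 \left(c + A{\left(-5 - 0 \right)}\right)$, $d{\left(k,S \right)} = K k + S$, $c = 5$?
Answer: $1275989841$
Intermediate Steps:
$d{\left(k,S \right)} = S + 3 k$ ($d{\left(k,S \right)} = 3 k + S = S + 3 k$)
$A{\left(m \right)} = \frac{33}{2} + m \left(3 + m\right)$ ($A{\left(m \right)} = - \frac{3}{2} + \left(\left(m + 3\right) m + 3 \cdot 6\right) = - \frac{3}{2} + \left(\left(3 + m\right) m + 18\right) = - \frac{3}{2} + \left(m \left(3 + m\right) + 18\right) = - \frac{3}{2} + \left(18 + m \left(3 + m\right)\right) = \frac{33}{2} + m \left(3 + m\right)$)
$V = 189$ ($V = 6 \left(5 + \left(\frac{33}{2} + \left(-5 - 0\right) \left(3 - 5\right)\right)\right) = 6 \left(5 + \left(\frac{33}{2} + \left(-5 + 0\right) \left(3 + \left(-5 + 0\right)\right)\right)\right) = 6 \left(5 + \left(\frac{33}{2} - 5 \left(3 - 5\right)\right)\right) = 6 \left(5 + \left(\frac{33}{2} - -10\right)\right) = 6 \left(5 + \left(\frac{33}{2} + 10\right)\right) = 6 \left(5 + \frac{53}{2}\right) = 6 \cdot \frac{63}{2} = 189$)
$V^{4} = 189^{4} = 1275989841$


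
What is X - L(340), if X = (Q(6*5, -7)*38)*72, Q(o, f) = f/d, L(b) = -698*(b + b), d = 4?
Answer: 469852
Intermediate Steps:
L(b) = -1396*b
Q(o, f) = f/4
X = -4788 (X = (((1/4)*(-7))*38)*72 = -7/4*38*72 = -133/2*72 = -4788)
X - L(340) = -4788 - (-1396)*340 = -4788 - 1*(-474640) = -4788 + 474640 = 469852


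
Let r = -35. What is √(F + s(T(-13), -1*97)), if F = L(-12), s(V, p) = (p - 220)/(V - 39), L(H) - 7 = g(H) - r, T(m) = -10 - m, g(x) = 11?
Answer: 5*√89/6 ≈ 7.8616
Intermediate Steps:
L(H) = 53 (L(H) = 7 + (11 - 1*(-35)) = 7 + (11 + 35) = 7 + 46 = 53)
s(V, p) = (-220 + p)/(-39 + V)
F = 53
√(F + s(T(-13), -1*97)) = √(53 + (-220 - 1*97)/(-39 + (-10 - 1*(-13)))) = √(53 + (-220 - 97)/(-39 + (-10 + 13))) = √(53 - 317/(-39 + 3)) = √(53 - 317/(-36)) = √(53 - 1/36*(-317)) = √(53 + 317/36) = √(2225/36) = 5*√89/6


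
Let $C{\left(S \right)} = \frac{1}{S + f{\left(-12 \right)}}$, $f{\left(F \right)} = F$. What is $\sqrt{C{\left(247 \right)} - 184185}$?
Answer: $\frac{i \sqrt{10171616390}}{235} \approx 429.17 i$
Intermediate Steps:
$C{\left(S \right)} = \frac{1}{-12 + S}$ ($C{\left(S \right)} = \frac{1}{S - 12} = \frac{1}{-12 + S}$)
$\sqrt{C{\left(247 \right)} - 184185} = \sqrt{\frac{1}{-12 + 247} - 184185} = \sqrt{\frac{1}{235} - 184185} = \sqrt{- \frac{43283474}{235}} = \frac{i \sqrt{10171616390}}{235}$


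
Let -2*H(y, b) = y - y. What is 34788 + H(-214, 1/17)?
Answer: 34788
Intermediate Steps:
H(y, b) = 0 (H(y, b) = -(y - y)/2 = -½*0 = 0)
34788 + H(-214, 1/17) = 34788 + 0 = 34788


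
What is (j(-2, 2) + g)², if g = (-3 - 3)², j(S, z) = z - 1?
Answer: 1369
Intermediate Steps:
j(S, z) = -1 + z
g = 36 (g = (-6)² = 36)
(j(-2, 2) + g)² = ((-1 + 2) + 36)² = (1 + 36)² = 37² = 1369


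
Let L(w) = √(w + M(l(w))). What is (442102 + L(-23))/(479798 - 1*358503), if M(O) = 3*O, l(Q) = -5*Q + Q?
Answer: 26006/7135 + √253/121295 ≈ 3.6450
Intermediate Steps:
l(Q) = -4*Q
L(w) = √11*√(-w) (L(w) = √(w + 3*(-4*w)) = √(w - 12*w) = √(-11*w) = √11*√(-w))
(442102 + L(-23))/(479798 - 1*358503) = (442102 + √11*√(-1*(-23)))/(479798 - 1*358503) = (442102 + √11*√23)/(479798 - 358503) = (442102 + √253)/121295 = (442102 + √253)*(1/121295) = 26006/7135 + √253/121295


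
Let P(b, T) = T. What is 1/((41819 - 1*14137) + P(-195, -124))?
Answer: 1/27558 ≈ 3.6287e-5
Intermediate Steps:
1/((41819 - 1*14137) + P(-195, -124)) = 1/((41819 - 1*14137) - 124) = 1/((41819 - 14137) - 124) = 1/(27682 - 124) = 1/27558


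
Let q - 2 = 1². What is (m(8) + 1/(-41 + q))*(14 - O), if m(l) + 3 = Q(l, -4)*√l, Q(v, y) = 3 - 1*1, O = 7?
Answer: -805/38 + 28*√2 ≈ 18.414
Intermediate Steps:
q = 3 (q = 2 + 1² = 2 + 1 = 3)
Q(v, y) = 2 (Q(v, y) = 3 - 1 = 2)
m(l) = -3 + 2*√l
(m(8) + 1/(-41 + q))*(14 - O) = ((-3 + 2*√8) + 1/(-41 + 3))*(14 - 1*7) = ((-3 + 2*(2*√2)) + 1/(-38))*(14 - 7) = ((-3 + 4*√2) - 1/38)*7 = (-115/38 + 4*√2)*7 = -805/38 + 28*√2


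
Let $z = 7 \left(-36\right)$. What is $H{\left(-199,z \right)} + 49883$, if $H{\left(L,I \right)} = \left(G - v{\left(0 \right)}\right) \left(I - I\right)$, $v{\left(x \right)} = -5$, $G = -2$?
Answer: $49883$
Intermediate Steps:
$z = -252$
$H{\left(L,I \right)} = 0$ ($H{\left(L,I \right)} = \left(-2 - -5\right) \left(I - I\right) = \left(-2 + 5\right) 0 = 3 \cdot 0 = 0$)
$H{\left(-199,z \right)} + 49883 = 0 + 49883 = 49883$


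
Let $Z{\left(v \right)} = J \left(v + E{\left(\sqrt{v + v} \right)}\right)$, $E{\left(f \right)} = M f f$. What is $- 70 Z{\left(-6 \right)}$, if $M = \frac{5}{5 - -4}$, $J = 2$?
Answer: $\frac{5320}{3} \approx 1773.3$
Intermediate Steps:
$M = \frac{5}{9}$ ($M = \frac{5}{5 + 4} = \frac{5}{9} \approx 0.55556$)
$E{\left(f \right)} = \frac{5 f^{2}}{9}$ ($E{\left(f \right)} = \frac{5 f}{9} f = \frac{5 f^{2}}{9}$)
$Z{\left(v \right)} = \frac{38 v}{9}$ ($Z{\left(v \right)} = 2 \left(v + \frac{5 \left(\sqrt{v + v}\right)^{2}}{9}\right) = 2 \left(v + \frac{5 \left(\sqrt{2 v}\right)^{2}}{9}\right) = 2 \left(v + \frac{5 \left(\sqrt{2} \sqrt{v}\right)^{2}}{9}\right) = 2 \left(v + \frac{5 \cdot 2 v}{9}\right) = 2 \left(v + \frac{10 v}{9}\right) = 2 \frac{19 v}{9} = \frac{38 v}{9}$)
$- 70 Z{\left(-6 \right)} = - 70 \cdot \frac{38}{9} \left(-6\right) = \left(-70\right) \left(- \frac{76}{3}\right) = \frac{5320}{3}$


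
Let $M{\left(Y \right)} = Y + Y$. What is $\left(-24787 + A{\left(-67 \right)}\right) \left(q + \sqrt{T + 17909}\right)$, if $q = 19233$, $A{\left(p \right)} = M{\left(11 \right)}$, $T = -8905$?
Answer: $-476305245 - 49530 \sqrt{2251} \approx -4.7865 \cdot 10^{8}$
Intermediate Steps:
$M{\left(Y \right)} = 2 Y$
$A{\left(p \right)} = 22$ ($A{\left(p \right)} = 2 \cdot 11 = 22$)
$\left(-24787 + A{\left(-67 \right)}\right) \left(q + \sqrt{T + 17909}\right) = \left(-24787 + 22\right) \left(19233 + \sqrt{-8905 + 17909}\right) = - 24765 \left(19233 + \sqrt{9004}\right) = - 24765 \left(19233 + 2 \sqrt{2251}\right) = -476305245 - 49530 \sqrt{2251}$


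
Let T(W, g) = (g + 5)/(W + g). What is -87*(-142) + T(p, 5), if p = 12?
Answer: 210028/17 ≈ 12355.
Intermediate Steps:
T(W, g) = (5 + g)/(W + g)
-87*(-142) + T(p, 5) = -87*(-142) + (5 + 5)/(12 + 5) = 12354 + 10/17 = 210028/17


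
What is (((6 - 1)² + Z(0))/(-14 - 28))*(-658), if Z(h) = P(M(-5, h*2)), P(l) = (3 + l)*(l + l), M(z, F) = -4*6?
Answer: 48551/3 ≈ 16184.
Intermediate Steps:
M(z, F) = -24
P(l) = 2*l*(3 + l) (P(l) = (3 + l)*(2*l) = 2*l*(3 + l))
Z(h) = 1008 (Z(h) = 2*(-24)*(3 - 24) = 2*(-24)*(-21) = 1008)
(((6 - 1)² + Z(0))/(-14 - 28))*(-658) = (((6 - 1)² + 1008)/(-14 - 28))*(-658) = ((5² + 1008)/(-42))*(-658) = ((25 + 1008)*(-1/42))*(-658) = (1033*(-1/42))*(-658) = -1033/42*(-658) = 48551/3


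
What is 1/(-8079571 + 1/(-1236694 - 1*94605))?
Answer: -1331299/10756324792730 ≈ -1.2377e-7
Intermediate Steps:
1/(-8079571 + 1/(-1236694 - 1*94605)) = 1/(-8079571 + 1/(-1236694 - 94605)) = 1/(-8079571 + 1/(-1331299)) = 1/(-8079571 - 1/1331299) = 1/(-10756324792730/1331299) = -1331299/10756324792730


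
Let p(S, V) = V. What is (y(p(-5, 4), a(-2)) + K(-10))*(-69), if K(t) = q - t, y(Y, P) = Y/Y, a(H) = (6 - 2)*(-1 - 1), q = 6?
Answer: -1173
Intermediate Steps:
a(H) = -8 (a(H) = 4*(-2) = -8)
y(Y, P) = 1
K(t) = 6 - t
(y(p(-5, 4), a(-2)) + K(-10))*(-69) = (1 + (6 - 1*(-10)))*(-69) = (1 + (6 + 10))*(-69) = (1 + 16)*(-69) = 17*(-69) = -1173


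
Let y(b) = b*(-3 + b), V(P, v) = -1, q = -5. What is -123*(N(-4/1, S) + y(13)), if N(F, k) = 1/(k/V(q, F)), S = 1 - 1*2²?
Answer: -16031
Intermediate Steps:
S = -3 (S = 1 - 1*4 = 1 - 4 = -3)
N(F, k) = -1/k (N(F, k) = 1/(k/(-1)) = 1/(k*(-1)) = 1/(-k) = -1/k)
-123*(N(-4/1, S) + y(13)) = -123*(-1/(-3) + 13*(-3 + 13)) = -123*(-1*(-⅓) + 13*10) = -123*(⅓ + 130) = -123*391/3 = -16031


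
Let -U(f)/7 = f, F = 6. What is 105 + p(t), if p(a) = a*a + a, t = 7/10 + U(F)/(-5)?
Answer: 19691/100 ≈ 196.91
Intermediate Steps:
U(f) = -7*f
t = 91/10 (t = 7/10 - 7*6/(-5) = 7*(⅒) - 42*(-⅕) = 7/10 + 42/5 = 91/10 ≈ 9.1000)
p(a) = a + a² (p(a) = a² + a = a + a²)
105 + p(t) = 105 + 91*(1 + 91/10)/10 = 105 + (91/10)*(101/10) = 105 + 9191/100 = 19691/100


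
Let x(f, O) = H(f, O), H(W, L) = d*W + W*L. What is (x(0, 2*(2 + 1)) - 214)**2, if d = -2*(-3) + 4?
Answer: 45796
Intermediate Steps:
d = 10 (d = 6 + 4 = 10)
H(W, L) = 10*W + L*W (H(W, L) = 10*W + W*L = 10*W + L*W)
x(f, O) = f*(10 + O)
(x(0, 2*(2 + 1)) - 214)**2 = (0*(10 + 2*(2 + 1)) - 214)**2 = (0*(10 + 2*3) - 214)**2 = (0*(10 + 6) - 214)**2 = (0*16 - 214)**2 = (0 - 214)**2 = (-214)**2 = 45796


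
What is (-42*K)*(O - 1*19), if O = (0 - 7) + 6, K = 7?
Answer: 5880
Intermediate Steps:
O = -1 (O = -7 + 6 = -1)
(-42*K)*(O - 1*19) = (-42*7)*(-1 - 1*19) = -294*(-1 - 19) = -294*(-20) = 5880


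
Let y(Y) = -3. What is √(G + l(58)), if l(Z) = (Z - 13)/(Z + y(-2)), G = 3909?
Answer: 32*√462/11 ≈ 62.529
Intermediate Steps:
l(Z) = (-13 + Z)/(-3 + Z) (l(Z) = (Z - 13)/(Z - 3) = (-13 + Z)/(-3 + Z))
√(G + l(58)) = √(3909 + (-13 + 58)/(-3 + 58)) = √(3909 + 45/55) = √(3909 + (1/55)*45) = √(3909 + 9/11) = √(43008/11) = 32*√462/11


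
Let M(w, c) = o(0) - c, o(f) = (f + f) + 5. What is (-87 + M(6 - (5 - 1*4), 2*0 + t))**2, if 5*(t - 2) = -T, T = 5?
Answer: 6889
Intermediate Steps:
o(f) = 5 + 2*f (o(f) = 2*f + 5 = 5 + 2*f)
t = 1 (t = 2 + (-1*5)/5 = 2 + (1/5)*(-5) = 2 - 1 = 1)
M(w, c) = 5 - c (M(w, c) = (5 + 2*0) - c = (5 + 0) - c = 5 - c)
(-87 + M(6 - (5 - 1*4), 2*0 + t))**2 = (-87 + (5 - (2*0 + 1)))**2 = (-87 + (5 - (0 + 1)))**2 = (-87 + (5 - 1*1))**2 = (-87 + (5 - 1))**2 = (-87 + 4)**2 = (-83)**2 = 6889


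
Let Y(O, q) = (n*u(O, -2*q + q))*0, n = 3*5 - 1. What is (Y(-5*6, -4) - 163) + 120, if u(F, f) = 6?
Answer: -43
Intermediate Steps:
n = 14 (n = 15 - 1 = 14)
Y(O, q) = 0 (Y(O, q) = (14*6)*0 = 84*0 = 0)
(Y(-5*6, -4) - 163) + 120 = (0 - 163) + 120 = -163 + 120 = -43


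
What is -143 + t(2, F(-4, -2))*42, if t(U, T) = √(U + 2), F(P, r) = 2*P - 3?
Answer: -59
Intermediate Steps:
F(P, r) = -3 + 2*P
t(U, T) = √(2 + U)
-143 + t(2, F(-4, -2))*42 = -143 + √(2 + 2)*42 = -143 + √4*42 = -143 + 2*42 = -143 + 84 = -59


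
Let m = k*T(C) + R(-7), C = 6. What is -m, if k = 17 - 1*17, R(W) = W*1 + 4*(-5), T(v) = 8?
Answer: 27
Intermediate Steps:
R(W) = -20 + W (R(W) = W - 20 = -20 + W)
k = 0 (k = 17 - 17 = 0)
m = -27 (m = 0*8 + (-20 - 7) = 0 - 27 = -27)
-m = -1*(-27) = 27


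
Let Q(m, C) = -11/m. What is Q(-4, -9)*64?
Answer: 176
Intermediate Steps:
Q(-4, -9)*64 = -11/(-4)*64 = -11*(-¼)*64 = (11/4)*64 = 176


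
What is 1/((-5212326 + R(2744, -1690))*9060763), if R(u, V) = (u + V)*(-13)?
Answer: -1/47351801139364 ≈ -2.1119e-14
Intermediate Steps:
R(u, V) = -13*V - 13*u (R(u, V) = (V + u)*(-13) = -13*V - 13*u)
1/((-5212326 + R(2744, -1690))*9060763) = 1/(-5212326 + (-13*(-1690) - 13*2744)*9060763) = (1/9060763)/(-5212326 + (21970 - 35672)) = (1/9060763)/(-5212326 - 13702) = (1/9060763)/(-5226028) = -1/5226028*1/9060763 = -1/47351801139364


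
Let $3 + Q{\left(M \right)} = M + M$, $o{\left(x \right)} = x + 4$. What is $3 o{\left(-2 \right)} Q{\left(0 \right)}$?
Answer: $-18$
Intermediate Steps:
$o{\left(x \right)} = 4 + x$
$Q{\left(M \right)} = -3 + 2 M$ ($Q{\left(M \right)} = -3 + \left(M + M\right) = -3 + 2 M$)
$3 o{\left(-2 \right)} Q{\left(0 \right)} = 3 \left(4 - 2\right) \left(-3 + 2 \cdot 0\right) = 3 \cdot 2 \left(-3 + 0\right) = 6 \left(-3\right) = -18$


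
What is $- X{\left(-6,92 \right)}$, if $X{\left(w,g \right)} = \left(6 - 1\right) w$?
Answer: $30$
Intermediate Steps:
$X{\left(w,g \right)} = 5 w$
$- X{\left(-6,92 \right)} = - 5 \left(-6\right) = \left(-1\right) \left(-30\right) = 30$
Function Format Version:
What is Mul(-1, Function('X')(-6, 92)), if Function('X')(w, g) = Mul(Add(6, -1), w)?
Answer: 30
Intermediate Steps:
Function('X')(w, g) = Mul(5, w)
Mul(-1, Function('X')(-6, 92)) = Mul(-1, Mul(5, -6)) = Mul(-1, -30) = 30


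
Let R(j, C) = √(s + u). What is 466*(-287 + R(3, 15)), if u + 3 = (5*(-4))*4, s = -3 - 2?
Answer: -133742 + 932*I*√22 ≈ -1.3374e+5 + 4371.5*I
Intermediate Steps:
s = -5
u = -83 (u = -3 + (5*(-4))*4 = -3 - 20*4 = -3 - 80 = -83)
R(j, C) = 2*I*√22 (R(j, C) = √(-5 - 83) = √(-88) = 2*I*√22)
466*(-287 + R(3, 15)) = 466*(-287 + 2*I*√22) = -133742 + 932*I*√22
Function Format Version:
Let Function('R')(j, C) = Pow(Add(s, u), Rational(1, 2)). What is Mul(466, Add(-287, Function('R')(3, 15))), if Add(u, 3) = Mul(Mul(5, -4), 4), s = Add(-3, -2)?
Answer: Add(-133742, Mul(932, I, Pow(22, Rational(1, 2)))) ≈ Add(-1.3374e+5, Mul(4371.5, I))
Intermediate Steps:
s = -5
u = -83 (u = Add(-3, Mul(Mul(5, -4), 4)) = Add(-3, Mul(-20, 4)) = Add(-3, -80) = -83)
Function('R')(j, C) = Mul(2, I, Pow(22, Rational(1, 2))) (Function('R')(j, C) = Pow(Add(-5, -83), Rational(1, 2)) = Pow(-88, Rational(1, 2)) = Mul(2, I, Pow(22, Rational(1, 2))))
Mul(466, Add(-287, Function('R')(3, 15))) = Mul(466, Add(-287, Mul(2, I, Pow(22, Rational(1, 2))))) = Add(-133742, Mul(932, I, Pow(22, Rational(1, 2))))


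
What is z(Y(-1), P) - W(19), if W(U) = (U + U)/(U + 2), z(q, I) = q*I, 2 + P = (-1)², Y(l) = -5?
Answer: 67/21 ≈ 3.1905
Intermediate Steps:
P = -1 (P = -2 + (-1)² = -2 + 1 = -1)
z(q, I) = I*q
W(U) = 2*U/(2 + U) (W(U) = (2*U)/(2 + U) = 2*U/(2 + U))
z(Y(-1), P) - W(19) = -1*(-5) - 2*19/(2 + 19) = 5 - 2*19/21 = 5 - 1*38/21 = 5 - 38/21 = 67/21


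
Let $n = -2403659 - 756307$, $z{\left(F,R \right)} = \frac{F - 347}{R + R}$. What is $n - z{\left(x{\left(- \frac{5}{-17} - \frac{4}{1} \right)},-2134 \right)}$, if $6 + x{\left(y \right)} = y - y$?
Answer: $- \frac{13486735241}{4268} \approx -3.16 \cdot 10^{6}$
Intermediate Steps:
$x{\left(y \right)} = -6$ ($x{\left(y \right)} = -6 + \left(y - y\right) = -6 + 0 = -6$)
$z{\left(F,R \right)} = \frac{-347 + F}{2 R}$
$n = -3159966$
$n - z{\left(x{\left(- \frac{5}{-17} - \frac{4}{1} \right)},-2134 \right)} = -3159966 - \frac{-347 - 6}{2 \left(-2134\right)} = -3159966 - \frac{1}{2} \left(- \frac{1}{2134}\right) \left(-353\right) = -3159966 - \frac{353}{4268} = - \frac{13486735241}{4268}$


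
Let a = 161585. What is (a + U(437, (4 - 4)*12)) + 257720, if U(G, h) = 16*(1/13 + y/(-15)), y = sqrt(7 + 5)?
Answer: 5450981/13 - 32*sqrt(3)/15 ≈ 4.1930e+5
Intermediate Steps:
y = 2*sqrt(3) (y = sqrt(12) = 2*sqrt(3) ≈ 3.4641)
U(G, h) = 16/13 - 32*sqrt(3)/15 (U(G, h) = 16*(1/13 + (2*sqrt(3))/(-15)) = 16*(1*(1/13) + (2*sqrt(3))*(-1/15)) = 16*(1/13 - 2*sqrt(3)/15) = 16/13 - 32*sqrt(3)/15)
(a + U(437, (4 - 4)*12)) + 257720 = (161585 + (16/13 - 32*sqrt(3)/15)) + 257720 = (2100621/13 - 32*sqrt(3)/15) + 257720 = 5450981/13 - 32*sqrt(3)/15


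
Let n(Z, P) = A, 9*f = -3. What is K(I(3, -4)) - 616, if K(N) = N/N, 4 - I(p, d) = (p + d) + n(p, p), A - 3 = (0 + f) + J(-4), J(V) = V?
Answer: -615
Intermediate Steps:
f = -1/3 (f = (1/9)*(-3) = -1/3 ≈ -0.33333)
A = -4/3 (A = 3 + ((0 - 1/3) - 4) = 3 + (-1/3 - 4) = 3 - 13/3 = -4/3 ≈ -1.3333)
n(Z, P) = -4/3
I(p, d) = 16/3 - d - p (I(p, d) = 4 - ((p + d) - 4/3) = 4 - ((d + p) - 4/3) = 4 - (-4/3 + d + p) = 4 + (4/3 - d - p) = 16/3 - d - p)
K(N) = 1
K(I(3, -4)) - 616 = 1 - 616 = -615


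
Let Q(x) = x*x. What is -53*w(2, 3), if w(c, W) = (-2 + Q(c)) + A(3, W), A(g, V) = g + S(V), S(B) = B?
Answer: -424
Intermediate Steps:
A(g, V) = V + g (A(g, V) = g + V = V + g)
Q(x) = x²
w(c, W) = 1 + W + c² (w(c, W) = (-2 + c²) + (W + 3) = (-2 + c²) + (3 + W) = 1 + W + c²)
-53*w(2, 3) = -53*(1 + 3 + 2²) = -53*(1 + 3 + 4) = -53*8 = -424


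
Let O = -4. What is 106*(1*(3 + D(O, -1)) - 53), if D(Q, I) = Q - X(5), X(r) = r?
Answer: -6254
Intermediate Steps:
D(Q, I) = -5 + Q (D(Q, I) = Q - 1*5 = Q - 5 = -5 + Q)
106*(1*(3 + D(O, -1)) - 53) = 106*(1*(3 + (-5 - 4)) - 53) = 106*(1*(3 - 9) - 53) = 106*(1*(-6) - 53) = 106*(-6 - 53) = 106*(-59) = -6254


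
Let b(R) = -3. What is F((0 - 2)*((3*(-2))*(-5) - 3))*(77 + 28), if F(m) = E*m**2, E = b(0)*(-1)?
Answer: 918540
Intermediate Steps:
E = 3 (E = -3*(-1) = 3)
F(m) = 3*m**2
F((0 - 2)*((3*(-2))*(-5) - 3))*(77 + 28) = (3*((0 - 2)*((3*(-2))*(-5) - 3))**2)*(77 + 28) = (3*(-2*(-6*(-5) - 3))**2)*105 = (3*(-2*(30 - 3))**2)*105 = (3*(-2*27)**2)*105 = (3*(-54)**2)*105 = (3*2916)*105 = 8748*105 = 918540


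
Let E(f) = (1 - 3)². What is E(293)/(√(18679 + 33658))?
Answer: 4*√52337/52337 ≈ 0.017485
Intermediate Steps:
E(f) = 4 (E(f) = (-2)² = 4)
E(293)/(√(18679 + 33658)) = 4/(√(18679 + 33658)) = 4/(√52337) = 4*(√52337/52337) = 4*√52337/52337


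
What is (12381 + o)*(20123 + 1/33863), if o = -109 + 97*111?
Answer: 15699354030850/33863 ≈ 4.6361e+8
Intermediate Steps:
o = 10658 (o = -109 + 10767 = 10658)
(12381 + o)*(20123 + 1/33863) = (12381 + 10658)*(20123 + 1/33863) = 23039*(20123 + 1/33863) = 23039*(681425150/33863) = 15699354030850/33863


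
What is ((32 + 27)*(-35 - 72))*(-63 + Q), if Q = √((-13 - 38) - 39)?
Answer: 397719 - 18939*I*√10 ≈ 3.9772e+5 - 59890.0*I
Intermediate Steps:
Q = 3*I*√10 (Q = √(-51 - 39) = √(-90) = 3*I*√10 ≈ 9.4868*I)
((32 + 27)*(-35 - 72))*(-63 + Q) = ((32 + 27)*(-35 - 72))*(-63 + 3*I*√10) = (59*(-107))*(-63 + 3*I*√10) = -6313*(-63 + 3*I*√10) = 397719 - 18939*I*√10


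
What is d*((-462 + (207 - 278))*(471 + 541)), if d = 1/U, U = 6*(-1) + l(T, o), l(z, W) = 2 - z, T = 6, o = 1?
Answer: 269698/5 ≈ 53940.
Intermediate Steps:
U = -10 (U = 6*(-1) + (2 - 1*6) = -6 + (2 - 6) = -6 - 4 = -10)
d = -⅒ (d = 1/(-10) = -⅒ ≈ -0.10000)
d*((-462 + (207 - 278))*(471 + 541)) = -(-462 + (207 - 278))*(471 + 541)/10 = -(-462 - 71)*1012/10 = -(-533)*1012/10 = -⅒*(-539396) = 269698/5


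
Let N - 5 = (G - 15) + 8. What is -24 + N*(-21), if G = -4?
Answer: 102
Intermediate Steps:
N = -6 (N = 5 + ((-4 - 15) + 8) = 5 + (-19 + 8) = 5 - 11 = -6)
-24 + N*(-21) = -24 - 6*(-21) = -24 + 126 = 102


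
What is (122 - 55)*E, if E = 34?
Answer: 2278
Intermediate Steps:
(122 - 55)*E = (122 - 55)*34 = 67*34 = 2278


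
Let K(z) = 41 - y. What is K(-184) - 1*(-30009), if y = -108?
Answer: 30158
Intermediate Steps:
K(z) = 149 (K(z) = 41 - 1*(-108) = 41 + 108 = 149)
K(-184) - 1*(-30009) = 149 - 1*(-30009) = 149 + 30009 = 30158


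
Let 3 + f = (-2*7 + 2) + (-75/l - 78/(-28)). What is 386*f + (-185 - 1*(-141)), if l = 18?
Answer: -133708/21 ≈ -6367.0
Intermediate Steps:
f = -344/21 (f = -3 + ((-2*7 + 2) + (-75/18 - 78/(-28))) = -3 + ((-14 + 2) + (-75*1/18 - 78*(-1/28))) = -3 + (-12 + (-25/6 + 39/14)) = -3 + (-12 - 29/21) = -3 - 281/21 = -344/21 ≈ -16.381)
386*f + (-185 - 1*(-141)) = 386*(-344/21) + (-185 - 1*(-141)) = -132784/21 + (-185 + 141) = -132784/21 - 44 = -133708/21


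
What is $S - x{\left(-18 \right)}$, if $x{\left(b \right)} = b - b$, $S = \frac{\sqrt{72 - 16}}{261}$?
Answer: $\frac{2 \sqrt{14}}{261} \approx 0.028672$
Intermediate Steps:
$S = \frac{2 \sqrt{14}}{261}$ ($S = \sqrt{56} \cdot \frac{1}{261} = 2 \sqrt{14} \cdot \frac{1}{261} = \frac{2 \sqrt{14}}{261} \approx 0.028672$)
$x{\left(b \right)} = 0$
$S - x{\left(-18 \right)} = \frac{2 \sqrt{14}}{261} - 0 = \frac{2 \sqrt{14}}{261} + 0 = \frac{2 \sqrt{14}}{261}$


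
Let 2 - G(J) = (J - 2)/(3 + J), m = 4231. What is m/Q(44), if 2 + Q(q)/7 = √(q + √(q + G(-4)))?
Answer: -4231/(14 - 7*√(44 + 2*√10)) ≈ 118.66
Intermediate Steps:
G(J) = 2 - (-2 + J)/(3 + J) (G(J) = 2 - (J - 2)/(3 + J) = 2 - (-2 + J)/(3 + J))
Q(q) = -14 + 7*√(q + √(-4 + q)) (Q(q) = -14 + 7*√(q + √(q + (8 - 4)/(3 - 4))) = -14 + 7*√(q + √(q + 4/(-1))) = -14 + 7*√(q + √(q - 1*4)) = -14 + 7*√(q + √(q - 4)) = -14 + 7*√(q + √(-4 + q)))
m/Q(44) = 4231/(-14 + 7*√(44 + √(-4 + 44))) = 4231/(-14 + 7*√(44 + √40)) = 4231/(-14 + 7*√(44 + 2*√10))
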